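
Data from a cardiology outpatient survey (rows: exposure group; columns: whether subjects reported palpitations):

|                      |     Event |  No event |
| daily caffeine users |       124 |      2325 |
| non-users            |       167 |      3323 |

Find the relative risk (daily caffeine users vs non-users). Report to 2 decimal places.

risk, daily caffeine users = 124/2449 = 0.05063
risk, non-users = 167/3490 = 0.04785
RR = 0.05063 / 0.04785 = 1.06

RR: 1.06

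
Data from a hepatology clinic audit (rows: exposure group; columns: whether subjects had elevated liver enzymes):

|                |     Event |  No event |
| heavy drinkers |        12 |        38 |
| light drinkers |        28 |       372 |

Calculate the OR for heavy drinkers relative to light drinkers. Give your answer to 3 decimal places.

OR = (12 × 372) / (38 × 28) = 4464/1064 ≈ 4.195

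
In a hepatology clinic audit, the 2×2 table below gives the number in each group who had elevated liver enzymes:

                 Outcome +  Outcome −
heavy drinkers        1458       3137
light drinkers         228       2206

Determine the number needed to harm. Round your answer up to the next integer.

risk, heavy drinkers = 1458/4595 = 0.317301
risk, light drinkers = 228/2434 = 0.093673
absolute risk difference = 0.223628
1 / 0.223628 = 4.472 → round up → 5

5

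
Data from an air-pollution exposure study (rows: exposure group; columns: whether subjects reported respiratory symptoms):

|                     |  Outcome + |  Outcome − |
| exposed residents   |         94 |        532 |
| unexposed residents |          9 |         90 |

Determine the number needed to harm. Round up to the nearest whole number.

risk, exposed residents = 94/626 = 0.150160
risk, unexposed residents = 9/99 = 0.090909
absolute risk difference = 0.059251
1 / 0.059251 = 16.877 → round up → 17

17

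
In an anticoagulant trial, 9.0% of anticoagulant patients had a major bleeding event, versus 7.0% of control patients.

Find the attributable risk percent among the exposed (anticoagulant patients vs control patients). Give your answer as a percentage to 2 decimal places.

AR% = (0.0900 − 0.0700) / 0.0900 = 0.2222 → 22.22%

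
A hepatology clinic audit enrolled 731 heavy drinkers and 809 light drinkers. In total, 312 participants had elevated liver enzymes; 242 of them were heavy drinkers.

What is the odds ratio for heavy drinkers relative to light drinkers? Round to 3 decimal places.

heavy drinkers without the outcome: 731 − 242 = 489
light drinkers with the outcome: 312 − 242 = 70
light drinkers without the outcome: 809 − 70 = 739
OR = (242 × 739) / (489 × 70) = 178838/34230 ≈ 5.225

5.225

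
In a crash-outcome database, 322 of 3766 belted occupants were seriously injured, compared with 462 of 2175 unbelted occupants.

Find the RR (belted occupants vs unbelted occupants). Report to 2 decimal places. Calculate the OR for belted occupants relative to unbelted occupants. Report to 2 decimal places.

RR = 0.40; OR = 0.35

risk, belted occupants = 322/3766 = 0.0855
risk, unbelted occupants = 462/2175 = 0.2124
RR = 0.0855 / 0.2124 = 0.40
OR = (322 × 1713) / (3444 × 462) = 551586/1591128 ≈ 0.35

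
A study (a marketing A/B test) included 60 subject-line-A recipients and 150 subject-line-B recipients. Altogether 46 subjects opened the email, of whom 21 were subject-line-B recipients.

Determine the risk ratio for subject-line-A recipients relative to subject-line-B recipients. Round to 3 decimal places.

subject-line-A recipients with the outcome: 46 − 21 = 25
subject-line-A recipients without the outcome: 60 − 25 = 35
subject-line-B recipients without the outcome: 150 − 21 = 129
risk, subject-line-A recipients = 25/60 = 0.4167
risk, subject-line-B recipients = 21/150 = 0.1400
RR = 0.4167 / 0.1400 = 2.976

RR: 2.976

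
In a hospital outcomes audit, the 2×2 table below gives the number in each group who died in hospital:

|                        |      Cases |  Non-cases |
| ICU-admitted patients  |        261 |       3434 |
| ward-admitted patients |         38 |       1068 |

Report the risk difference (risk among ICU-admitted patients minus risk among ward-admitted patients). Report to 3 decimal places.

risk, ICU-admitted patients = 261/3695 = 0.07064
risk, ward-admitted patients = 38/1106 = 0.03436
risk difference = 0.07064 − 0.03436 = 0.036

0.036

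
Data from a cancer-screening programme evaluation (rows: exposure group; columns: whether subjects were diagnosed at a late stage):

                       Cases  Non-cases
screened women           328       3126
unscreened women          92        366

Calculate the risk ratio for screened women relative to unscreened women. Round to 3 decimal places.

RR = 0.473

risk, screened women = 328/3454 = 0.0950
risk, unscreened women = 92/458 = 0.2009
RR = 0.0950 / 0.2009 = 0.473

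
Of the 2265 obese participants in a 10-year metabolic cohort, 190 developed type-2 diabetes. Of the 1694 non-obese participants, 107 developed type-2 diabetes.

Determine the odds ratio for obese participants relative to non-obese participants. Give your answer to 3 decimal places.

OR = (190 × 1587) / (2075 × 107) = 301530/222025 ≈ 1.358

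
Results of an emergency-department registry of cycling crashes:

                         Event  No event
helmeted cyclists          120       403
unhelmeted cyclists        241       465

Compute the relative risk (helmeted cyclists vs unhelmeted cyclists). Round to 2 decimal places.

risk, helmeted cyclists = 120/523 = 0.2294
risk, unhelmeted cyclists = 241/706 = 0.3414
RR = 0.2294 / 0.3414 = 0.67

RR = 0.67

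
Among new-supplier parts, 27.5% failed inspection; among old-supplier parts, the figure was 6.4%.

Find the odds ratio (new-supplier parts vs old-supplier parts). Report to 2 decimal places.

OR: 5.55

odds, new-supplier parts = 0.2750/0.7250 = 0.3793
odds, old-supplier parts = 0.0640/0.9360 = 0.0684
OR = 0.3793 / 0.0684 = 5.55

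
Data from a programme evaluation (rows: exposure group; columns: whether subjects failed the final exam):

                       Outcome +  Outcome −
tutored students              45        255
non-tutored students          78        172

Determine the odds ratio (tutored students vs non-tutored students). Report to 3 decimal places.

OR = (45 × 172) / (255 × 78) = 7740/19890 ≈ 0.389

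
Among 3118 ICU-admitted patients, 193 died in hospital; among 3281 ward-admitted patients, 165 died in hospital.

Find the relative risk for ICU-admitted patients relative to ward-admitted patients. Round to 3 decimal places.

risk, ICU-admitted patients = 193/3118 = 0.0619
risk, ward-admitted patients = 165/3281 = 0.0503
RR = 0.0619 / 0.0503 = 1.231

RR ≈ 1.231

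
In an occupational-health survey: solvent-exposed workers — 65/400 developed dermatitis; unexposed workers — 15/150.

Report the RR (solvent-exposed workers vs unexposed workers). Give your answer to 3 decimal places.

RR: 1.625

risk, solvent-exposed workers = 65/400 = 0.1625
risk, unexposed workers = 15/150 = 0.1000
RR = 0.1625 / 0.1000 = 1.625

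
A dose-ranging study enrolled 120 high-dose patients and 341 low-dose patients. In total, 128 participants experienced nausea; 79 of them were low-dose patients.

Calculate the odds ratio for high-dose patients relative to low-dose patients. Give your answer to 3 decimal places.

high-dose patients with the outcome: 128 − 79 = 49
high-dose patients without the outcome: 120 − 49 = 71
low-dose patients without the outcome: 341 − 79 = 262
odds, high-dose patients = 49/71 = 0.6901
odds, low-dose patients = 79/262 = 0.3015
OR = 0.6901 / 0.3015 = 2.289

OR: 2.289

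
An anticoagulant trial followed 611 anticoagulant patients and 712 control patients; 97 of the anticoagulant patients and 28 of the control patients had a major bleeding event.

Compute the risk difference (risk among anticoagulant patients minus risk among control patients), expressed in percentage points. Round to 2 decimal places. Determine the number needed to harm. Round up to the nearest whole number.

RD = 11.94; NNH = 9

risk, anticoagulant patients = 97/611 = 0.15876
risk, control patients = 28/712 = 0.03933
risk difference = 0.15876 − 0.03933 = 0.11943 → 11.94 percentage points
absolute risk difference = 0.119430
1 / 0.119430 = 8.373 → round up → 9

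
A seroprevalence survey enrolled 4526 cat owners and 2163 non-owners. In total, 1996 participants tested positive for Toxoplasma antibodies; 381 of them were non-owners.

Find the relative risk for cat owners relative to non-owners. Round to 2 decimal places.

2.03

cat owners with the outcome: 1996 − 381 = 1615
cat owners without the outcome: 4526 − 1615 = 2911
non-owners without the outcome: 2163 − 381 = 1782
risk, cat owners = 1615/4526 = 0.3568
risk, non-owners = 381/2163 = 0.1761
RR = 0.3568 / 0.1761 = 2.03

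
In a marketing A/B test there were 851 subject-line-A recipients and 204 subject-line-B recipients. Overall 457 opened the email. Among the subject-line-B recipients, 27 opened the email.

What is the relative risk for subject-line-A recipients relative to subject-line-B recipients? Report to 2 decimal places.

3.82

subject-line-A recipients with the outcome: 457 − 27 = 430
subject-line-A recipients without the outcome: 851 − 430 = 421
subject-line-B recipients without the outcome: 204 − 27 = 177
risk, subject-line-A recipients = 430/851 = 0.5053
risk, subject-line-B recipients = 27/204 = 0.1324
RR = 0.5053 / 0.1324 = 3.82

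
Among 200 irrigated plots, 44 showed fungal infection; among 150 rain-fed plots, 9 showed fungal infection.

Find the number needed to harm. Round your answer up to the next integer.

7

risk, irrigated plots = 44/200 = 0.220000
risk, rain-fed plots = 9/150 = 0.060000
absolute risk difference = 0.160000
1 / 0.160000 = 6.250 → round up → 7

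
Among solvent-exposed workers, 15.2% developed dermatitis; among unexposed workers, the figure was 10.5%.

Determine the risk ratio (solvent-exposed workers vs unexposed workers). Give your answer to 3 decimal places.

RR = 0.1520 / 0.1050 = 1.448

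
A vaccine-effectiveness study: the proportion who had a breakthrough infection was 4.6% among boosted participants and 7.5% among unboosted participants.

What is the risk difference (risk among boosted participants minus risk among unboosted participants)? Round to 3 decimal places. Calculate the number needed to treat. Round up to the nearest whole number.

risk difference = 0.04600 − 0.07500 = -0.029
absolute risk difference = 0.029000
1 / 0.029000 = 34.483 → round up → 35

RD = -0.029; NNT = 35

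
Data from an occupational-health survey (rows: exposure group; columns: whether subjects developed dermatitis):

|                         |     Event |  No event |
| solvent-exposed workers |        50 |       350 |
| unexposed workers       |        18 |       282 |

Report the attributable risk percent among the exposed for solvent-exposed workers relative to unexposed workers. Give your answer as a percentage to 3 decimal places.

AR% = 52.000%

risk, solvent-exposed workers = 50/400 = 0.1250
risk, unexposed workers = 18/300 = 0.0600
AR% = (0.1250 − 0.0600) / 0.1250 = 0.5200 → 52.000%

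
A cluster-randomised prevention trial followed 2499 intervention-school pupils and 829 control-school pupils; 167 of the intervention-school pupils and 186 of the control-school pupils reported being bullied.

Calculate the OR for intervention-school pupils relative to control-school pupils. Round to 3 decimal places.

OR = (167 × 643) / (2332 × 186) = 107381/433752 ≈ 0.248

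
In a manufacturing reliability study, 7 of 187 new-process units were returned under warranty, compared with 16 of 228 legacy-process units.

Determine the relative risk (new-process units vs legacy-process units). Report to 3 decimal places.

risk, new-process units = 7/187 = 0.03743
risk, legacy-process units = 16/228 = 0.07018
RR = 0.03743 / 0.07018 = 0.533

0.533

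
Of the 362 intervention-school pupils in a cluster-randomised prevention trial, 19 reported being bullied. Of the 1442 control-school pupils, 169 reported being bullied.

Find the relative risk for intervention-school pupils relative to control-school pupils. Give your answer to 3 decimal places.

RR: 0.448

risk, intervention-school pupils = 19/362 = 0.0525
risk, control-school pupils = 169/1442 = 0.1172
RR = 0.0525 / 0.1172 = 0.448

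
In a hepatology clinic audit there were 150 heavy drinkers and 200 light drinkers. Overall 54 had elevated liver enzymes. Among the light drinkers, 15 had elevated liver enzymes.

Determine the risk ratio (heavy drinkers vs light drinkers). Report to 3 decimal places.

heavy drinkers with the outcome: 54 − 15 = 39
heavy drinkers without the outcome: 150 − 39 = 111
light drinkers without the outcome: 200 − 15 = 185
risk, heavy drinkers = 39/150 = 0.2600
risk, light drinkers = 15/200 = 0.0750
RR = 0.2600 / 0.0750 = 3.467

RR = 3.467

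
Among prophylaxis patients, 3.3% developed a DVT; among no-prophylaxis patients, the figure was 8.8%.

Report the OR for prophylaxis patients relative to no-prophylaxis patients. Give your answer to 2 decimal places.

0.35

odds, prophylaxis patients = 0.03300/0.96700 = 0.03413
odds, no-prophylaxis patients = 0.08800/0.91200 = 0.09649
OR = 0.03413 / 0.09649 = 0.35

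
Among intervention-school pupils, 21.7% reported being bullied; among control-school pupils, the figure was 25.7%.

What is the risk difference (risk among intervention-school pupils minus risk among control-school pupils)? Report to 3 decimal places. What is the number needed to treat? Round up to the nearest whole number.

RD = -0.040; NNT = 25

risk difference = 0.2170 − 0.2570 = -0.040
absolute risk difference = 0.040000
1 / 0.040000 = 25.000 → round up → 25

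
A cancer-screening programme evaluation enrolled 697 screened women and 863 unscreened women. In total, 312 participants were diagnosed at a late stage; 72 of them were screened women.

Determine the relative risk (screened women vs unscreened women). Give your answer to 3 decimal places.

screened women without the outcome: 697 − 72 = 625
unscreened women with the outcome: 312 − 72 = 240
unscreened women without the outcome: 863 − 240 = 623
risk, screened women = 72/697 = 0.1033
risk, unscreened women = 240/863 = 0.2781
RR = 0.1033 / 0.2781 = 0.371

0.371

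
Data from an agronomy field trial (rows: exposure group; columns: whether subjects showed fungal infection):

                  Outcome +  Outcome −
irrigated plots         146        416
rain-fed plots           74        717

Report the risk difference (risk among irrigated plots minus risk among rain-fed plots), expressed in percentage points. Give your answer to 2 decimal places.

16.62

risk, irrigated plots = 146/562 = 0.2598
risk, rain-fed plots = 74/791 = 0.0936
risk difference = 0.2598 − 0.0936 = 0.1662 → 16.62 percentage points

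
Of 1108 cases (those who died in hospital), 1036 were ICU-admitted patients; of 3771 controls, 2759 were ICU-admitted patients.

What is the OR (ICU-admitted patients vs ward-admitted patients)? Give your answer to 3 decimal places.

OR = (1036 × 1012) / (2759 × 72) = 1048432/198648 ≈ 5.278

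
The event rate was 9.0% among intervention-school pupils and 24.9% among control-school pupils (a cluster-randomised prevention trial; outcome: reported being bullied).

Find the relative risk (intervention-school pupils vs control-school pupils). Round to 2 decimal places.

RR = 0.0900 / 0.2490 = 0.36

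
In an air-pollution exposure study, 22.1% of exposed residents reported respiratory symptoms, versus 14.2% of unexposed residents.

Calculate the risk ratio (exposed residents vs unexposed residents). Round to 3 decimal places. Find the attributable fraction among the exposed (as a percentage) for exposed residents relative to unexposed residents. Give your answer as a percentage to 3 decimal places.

RR = 0.2210 / 0.1420 = 1.556
AR% = (0.2210 − 0.1420) / 0.2210 = 0.3575 → 35.747%

RR = 1.556; AR% = 35.747%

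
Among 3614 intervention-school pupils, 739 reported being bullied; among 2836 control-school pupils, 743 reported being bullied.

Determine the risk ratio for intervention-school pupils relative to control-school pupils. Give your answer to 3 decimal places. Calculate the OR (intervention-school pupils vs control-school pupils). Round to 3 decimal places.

risk, intervention-school pupils = 739/3614 = 0.2045
risk, control-school pupils = 743/2836 = 0.2620
RR = 0.2045 / 0.2620 = 0.781
odds, intervention-school pupils = 739/2875 = 0.2570
odds, control-school pupils = 743/2093 = 0.3550
OR = 0.2570 / 0.3550 = 0.724

RR = 0.781; OR = 0.724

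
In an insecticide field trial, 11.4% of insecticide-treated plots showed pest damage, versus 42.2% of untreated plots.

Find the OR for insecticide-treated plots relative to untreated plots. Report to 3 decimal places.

odds, insecticide-treated plots = 0.1140/0.8860 = 0.1287
odds, untreated plots = 0.4220/0.5780 = 0.7301
OR = 0.1287 / 0.7301 = 0.176

OR: 0.176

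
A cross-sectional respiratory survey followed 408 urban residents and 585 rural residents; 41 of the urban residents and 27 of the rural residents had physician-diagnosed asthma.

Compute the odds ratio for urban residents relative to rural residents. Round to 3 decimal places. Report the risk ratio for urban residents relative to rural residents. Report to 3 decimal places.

odds, urban residents = 41/367 = 0.11172
odds, rural residents = 27/558 = 0.04839
OR = 0.11172 / 0.04839 = 2.309
risk, urban residents = 41/408 = 0.10049
risk, rural residents = 27/585 = 0.04615
RR = 0.10049 / 0.04615 = 2.177

OR = 2.309; RR = 2.177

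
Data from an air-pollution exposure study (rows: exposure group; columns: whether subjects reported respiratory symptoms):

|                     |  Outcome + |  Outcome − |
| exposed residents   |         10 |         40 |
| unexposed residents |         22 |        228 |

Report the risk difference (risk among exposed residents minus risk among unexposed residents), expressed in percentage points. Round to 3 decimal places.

RD: 11.200

risk, exposed residents = 10/50 = 0.2000
risk, unexposed residents = 22/250 = 0.0880
risk difference = 0.2000 − 0.0880 = 0.1120 → 11.200 percentage points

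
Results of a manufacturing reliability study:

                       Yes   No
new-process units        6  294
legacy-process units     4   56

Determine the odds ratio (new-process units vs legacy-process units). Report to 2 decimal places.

OR = (6 × 56) / (294 × 4) = 336/1176 ≈ 0.29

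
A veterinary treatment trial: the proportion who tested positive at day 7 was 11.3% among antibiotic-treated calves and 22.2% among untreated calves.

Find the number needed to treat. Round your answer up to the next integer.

NNT: 10

absolute risk difference = 0.109000
1 / 0.109000 = 9.174 → round up → 10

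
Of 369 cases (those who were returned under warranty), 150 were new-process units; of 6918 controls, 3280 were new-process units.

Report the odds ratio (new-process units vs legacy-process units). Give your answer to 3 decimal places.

0.760

odds, new-process units = 150/3280 = 0.04573
odds, legacy-process units = 219/3638 = 0.06020
OR = 0.04573 / 0.06020 = 0.760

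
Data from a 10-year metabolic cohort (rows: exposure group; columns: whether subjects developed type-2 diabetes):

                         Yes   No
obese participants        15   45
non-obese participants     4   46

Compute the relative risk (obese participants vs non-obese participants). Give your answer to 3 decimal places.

risk, obese participants = 15/60 = 0.2500
risk, non-obese participants = 4/50 = 0.0800
RR = 0.2500 / 0.0800 = 3.125

3.125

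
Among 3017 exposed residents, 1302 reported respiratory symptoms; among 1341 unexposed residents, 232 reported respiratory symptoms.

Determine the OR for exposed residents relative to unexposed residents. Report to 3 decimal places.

OR = (1302 × 1109) / (1715 × 232) = 1443918/397880 ≈ 3.629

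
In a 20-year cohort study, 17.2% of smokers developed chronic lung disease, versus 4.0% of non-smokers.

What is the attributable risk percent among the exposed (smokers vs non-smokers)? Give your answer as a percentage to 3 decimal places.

AR% = (0.17200 − 0.04000) / 0.17200 = 0.7674 → 76.744%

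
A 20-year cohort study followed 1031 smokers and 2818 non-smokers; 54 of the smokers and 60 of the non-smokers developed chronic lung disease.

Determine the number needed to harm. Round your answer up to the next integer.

risk, smokers = 54/1031 = 0.052376
risk, non-smokers = 60/2818 = 0.021292
absolute risk difference = 0.031085
1 / 0.031085 = 32.170 → round up → 33

NNH ≈ 33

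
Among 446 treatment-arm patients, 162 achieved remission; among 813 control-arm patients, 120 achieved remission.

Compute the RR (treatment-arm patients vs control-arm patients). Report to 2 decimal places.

risk, treatment-arm patients = 162/446 = 0.3632
risk, control-arm patients = 120/813 = 0.1476
RR = 0.3632 / 0.1476 = 2.46

2.46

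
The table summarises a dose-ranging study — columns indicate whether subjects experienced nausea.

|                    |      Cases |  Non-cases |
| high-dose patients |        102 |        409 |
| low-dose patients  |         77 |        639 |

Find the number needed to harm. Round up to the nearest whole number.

risk, high-dose patients = 102/511 = 0.199609
risk, low-dose patients = 77/716 = 0.107542
absolute risk difference = 0.092067
1 / 0.092067 = 10.862 → round up → 11

NNH ≈ 11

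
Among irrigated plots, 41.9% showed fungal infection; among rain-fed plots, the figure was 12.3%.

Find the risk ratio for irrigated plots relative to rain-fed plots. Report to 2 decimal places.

RR = 0.4190 / 0.1230 = 3.41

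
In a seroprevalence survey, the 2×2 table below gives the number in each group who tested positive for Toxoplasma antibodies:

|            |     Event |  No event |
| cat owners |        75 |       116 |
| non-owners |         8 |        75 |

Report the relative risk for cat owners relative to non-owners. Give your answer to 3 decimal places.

RR: 4.074

risk, cat owners = 75/191 = 0.3927
risk, non-owners = 8/83 = 0.0964
RR = 0.3927 / 0.0964 = 4.074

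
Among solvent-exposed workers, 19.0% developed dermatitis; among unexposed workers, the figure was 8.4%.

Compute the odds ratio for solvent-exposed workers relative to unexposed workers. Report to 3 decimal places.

2.558

odds, solvent-exposed workers = 0.1900/0.8100 = 0.2346
odds, unexposed workers = 0.0840/0.9160 = 0.0917
OR = 0.2346 / 0.0917 = 2.558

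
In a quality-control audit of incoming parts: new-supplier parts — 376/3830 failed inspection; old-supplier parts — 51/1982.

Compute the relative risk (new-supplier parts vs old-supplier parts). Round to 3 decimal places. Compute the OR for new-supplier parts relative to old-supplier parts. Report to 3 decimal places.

risk, new-supplier parts = 376/3830 = 0.09817
risk, old-supplier parts = 51/1982 = 0.02573
RR = 0.09817 / 0.02573 = 3.815
OR = (376 × 1931) / (3454 × 51) = 726056/176154 ≈ 4.122

RR = 3.815; OR = 4.122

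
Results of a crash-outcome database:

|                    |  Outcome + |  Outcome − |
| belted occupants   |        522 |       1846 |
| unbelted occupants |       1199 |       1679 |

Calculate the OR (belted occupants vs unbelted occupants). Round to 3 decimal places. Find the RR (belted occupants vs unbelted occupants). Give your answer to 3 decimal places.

OR = 0.396; RR = 0.529

odds, belted occupants = 522/1846 = 0.2828
odds, unbelted occupants = 1199/1679 = 0.7141
OR = 0.2828 / 0.7141 = 0.396
risk, belted occupants = 522/2368 = 0.2204
risk, unbelted occupants = 1199/2878 = 0.4166
RR = 0.2204 / 0.4166 = 0.529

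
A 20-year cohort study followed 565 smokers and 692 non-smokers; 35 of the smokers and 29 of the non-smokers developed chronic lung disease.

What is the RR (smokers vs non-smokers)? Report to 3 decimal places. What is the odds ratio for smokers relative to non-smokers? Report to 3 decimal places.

risk, smokers = 35/565 = 0.06195
risk, non-smokers = 29/692 = 0.04191
RR = 0.06195 / 0.04191 = 1.478
OR = (35 × 663) / (530 × 29) = 23205/15370 ≈ 1.510

RR = 1.478; OR = 1.510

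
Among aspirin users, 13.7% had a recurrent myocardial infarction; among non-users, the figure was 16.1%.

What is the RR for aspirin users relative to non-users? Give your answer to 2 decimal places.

RR = 0.1370 / 0.1610 = 0.85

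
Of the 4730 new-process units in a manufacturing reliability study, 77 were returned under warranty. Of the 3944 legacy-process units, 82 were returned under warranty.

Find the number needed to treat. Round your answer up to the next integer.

risk, new-process units = 77/4730 = 0.016279
risk, legacy-process units = 82/3944 = 0.020791
absolute risk difference = 0.004512
1 / 0.004512 = 221.631 → round up → 222

NNT = 222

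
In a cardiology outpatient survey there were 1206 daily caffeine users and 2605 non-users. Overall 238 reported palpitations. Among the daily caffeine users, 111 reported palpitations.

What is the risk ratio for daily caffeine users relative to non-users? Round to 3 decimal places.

daily caffeine users without the outcome: 1206 − 111 = 1095
non-users with the outcome: 238 − 111 = 127
non-users without the outcome: 2605 − 127 = 2478
risk, daily caffeine users = 111/1206 = 0.09204
risk, non-users = 127/2605 = 0.04875
RR = 0.09204 / 0.04875 = 1.888

1.888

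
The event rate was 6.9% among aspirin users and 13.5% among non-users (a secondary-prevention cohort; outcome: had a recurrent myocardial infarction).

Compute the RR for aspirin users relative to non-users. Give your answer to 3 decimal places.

RR = 0.0690 / 0.1350 = 0.511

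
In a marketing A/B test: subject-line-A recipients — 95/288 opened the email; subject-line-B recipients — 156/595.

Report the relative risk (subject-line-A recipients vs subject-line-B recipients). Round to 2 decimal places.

1.26

risk, subject-line-A recipients = 95/288 = 0.3299
risk, subject-line-B recipients = 156/595 = 0.2622
RR = 0.3299 / 0.2622 = 1.26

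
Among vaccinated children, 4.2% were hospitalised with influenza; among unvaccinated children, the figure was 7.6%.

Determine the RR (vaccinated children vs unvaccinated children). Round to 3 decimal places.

RR = 0.04200 / 0.07600 = 0.553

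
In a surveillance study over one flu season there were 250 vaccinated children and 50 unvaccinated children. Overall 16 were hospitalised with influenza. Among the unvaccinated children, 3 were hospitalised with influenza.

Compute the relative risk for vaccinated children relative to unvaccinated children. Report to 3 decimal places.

vaccinated children with the outcome: 16 − 3 = 13
vaccinated children without the outcome: 250 − 13 = 237
unvaccinated children without the outcome: 50 − 3 = 47
risk, vaccinated children = 13/250 = 0.0520
risk, unvaccinated children = 3/50 = 0.0600
RR = 0.0520 / 0.0600 = 0.867

RR ≈ 0.867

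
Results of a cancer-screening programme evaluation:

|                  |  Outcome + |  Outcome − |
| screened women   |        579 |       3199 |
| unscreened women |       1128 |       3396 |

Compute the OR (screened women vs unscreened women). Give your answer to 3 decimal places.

OR ≈ 0.545

odds, screened women = 579/3199 = 0.1810
odds, unscreened women = 1128/3396 = 0.3322
OR = 0.1810 / 0.3322 = 0.545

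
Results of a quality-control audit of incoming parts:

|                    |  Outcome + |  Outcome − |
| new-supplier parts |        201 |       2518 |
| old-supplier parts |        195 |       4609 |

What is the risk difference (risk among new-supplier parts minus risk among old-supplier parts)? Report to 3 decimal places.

RD ≈ 0.033

risk, new-supplier parts = 201/2719 = 0.07392
risk, old-supplier parts = 195/4804 = 0.04059
risk difference = 0.07392 − 0.04059 = 0.033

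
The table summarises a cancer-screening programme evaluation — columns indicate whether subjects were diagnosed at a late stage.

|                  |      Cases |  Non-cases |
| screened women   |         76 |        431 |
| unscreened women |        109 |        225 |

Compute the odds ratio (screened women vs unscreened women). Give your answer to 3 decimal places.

OR ≈ 0.364

odds, screened women = 76/431 = 0.1763
odds, unscreened women = 109/225 = 0.4844
OR = 0.1763 / 0.4844 = 0.364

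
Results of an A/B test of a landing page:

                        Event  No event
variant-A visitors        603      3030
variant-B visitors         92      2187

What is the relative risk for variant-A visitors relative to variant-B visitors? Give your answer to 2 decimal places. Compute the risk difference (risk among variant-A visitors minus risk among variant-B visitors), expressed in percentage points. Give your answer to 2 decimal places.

RR = 4.11; RD = 12.56

risk, variant-A visitors = 603/3633 = 0.16598
risk, variant-B visitors = 92/2279 = 0.04037
RR = 0.16598 / 0.04037 = 4.11
risk difference = 0.16598 − 0.04037 = 0.12561 → 12.56 percentage points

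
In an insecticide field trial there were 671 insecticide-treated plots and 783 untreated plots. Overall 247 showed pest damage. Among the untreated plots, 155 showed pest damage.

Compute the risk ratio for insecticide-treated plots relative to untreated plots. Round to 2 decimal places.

insecticide-treated plots with the outcome: 247 − 155 = 92
insecticide-treated plots without the outcome: 671 − 92 = 579
untreated plots without the outcome: 783 − 155 = 628
risk, insecticide-treated plots = 92/671 = 0.1371
risk, untreated plots = 155/783 = 0.1980
RR = 0.1371 / 0.1980 = 0.69

RR = 0.69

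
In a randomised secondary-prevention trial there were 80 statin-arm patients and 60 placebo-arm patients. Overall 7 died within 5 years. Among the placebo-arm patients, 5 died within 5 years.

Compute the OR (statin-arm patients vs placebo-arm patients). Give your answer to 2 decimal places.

statin-arm patients with the outcome: 7 − 5 = 2
statin-arm patients without the outcome: 80 − 2 = 78
placebo-arm patients without the outcome: 60 − 5 = 55
odds, statin-arm patients = 2/78 = 0.02564
odds, placebo-arm patients = 5/55 = 0.09091
OR = 0.02564 / 0.09091 = 0.28

OR ≈ 0.28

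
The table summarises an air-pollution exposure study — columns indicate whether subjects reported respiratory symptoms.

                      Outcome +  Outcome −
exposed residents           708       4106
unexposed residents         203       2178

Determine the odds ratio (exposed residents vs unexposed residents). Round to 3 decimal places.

OR = (708 × 2178) / (4106 × 203) = 1542024/833518 ≈ 1.850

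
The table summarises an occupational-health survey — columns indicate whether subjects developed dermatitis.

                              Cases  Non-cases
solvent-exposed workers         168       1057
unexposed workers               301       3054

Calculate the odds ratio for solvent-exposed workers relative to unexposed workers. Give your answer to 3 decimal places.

OR = (168 × 3054) / (1057 × 301) = 513072/318157 ≈ 1.613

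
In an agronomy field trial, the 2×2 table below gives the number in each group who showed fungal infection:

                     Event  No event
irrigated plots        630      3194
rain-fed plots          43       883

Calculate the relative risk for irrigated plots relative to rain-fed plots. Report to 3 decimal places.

risk, irrigated plots = 630/3824 = 0.16475
risk, rain-fed plots = 43/926 = 0.04644
RR = 0.16475 / 0.04644 = 3.548

RR: 3.548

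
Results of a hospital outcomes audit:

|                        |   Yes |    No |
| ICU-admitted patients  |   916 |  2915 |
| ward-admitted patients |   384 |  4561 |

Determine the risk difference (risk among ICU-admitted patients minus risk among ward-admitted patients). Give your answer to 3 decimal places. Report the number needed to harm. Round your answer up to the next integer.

risk, ICU-admitted patients = 916/3831 = 0.2391
risk, ward-admitted patients = 384/4945 = 0.0777
risk difference = 0.2391 − 0.0777 = 0.161
absolute risk difference = 0.161448
1 / 0.161448 = 6.194 → round up → 7

RD = 0.161; NNH = 7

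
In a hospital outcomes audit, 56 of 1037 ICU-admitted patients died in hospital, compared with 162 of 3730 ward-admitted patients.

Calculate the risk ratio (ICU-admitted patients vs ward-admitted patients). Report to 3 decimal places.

risk, ICU-admitted patients = 56/1037 = 0.05400
risk, ward-admitted patients = 162/3730 = 0.04343
RR = 0.05400 / 0.04343 = 1.243

RR ≈ 1.243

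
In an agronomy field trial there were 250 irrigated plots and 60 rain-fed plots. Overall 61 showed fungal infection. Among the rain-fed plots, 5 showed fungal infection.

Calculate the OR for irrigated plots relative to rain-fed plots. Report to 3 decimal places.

irrigated plots with the outcome: 61 − 5 = 56
irrigated plots without the outcome: 250 − 56 = 194
rain-fed plots without the outcome: 60 − 5 = 55
OR = (56 × 55) / (194 × 5) = 3080/970 ≈ 3.175

3.175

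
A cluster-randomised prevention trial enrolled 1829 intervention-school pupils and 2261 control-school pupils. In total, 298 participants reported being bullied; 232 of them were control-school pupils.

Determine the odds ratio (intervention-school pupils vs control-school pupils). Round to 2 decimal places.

intervention-school pupils with the outcome: 298 − 232 = 66
intervention-school pupils without the outcome: 1829 − 66 = 1763
control-school pupils without the outcome: 2261 − 232 = 2029
OR = (66 × 2029) / (1763 × 232) = 133914/409016 ≈ 0.33

0.33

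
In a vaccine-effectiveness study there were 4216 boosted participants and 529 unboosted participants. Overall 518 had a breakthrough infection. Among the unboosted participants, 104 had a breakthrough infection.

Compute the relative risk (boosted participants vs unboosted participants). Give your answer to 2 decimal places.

boosted participants with the outcome: 518 − 104 = 414
boosted participants without the outcome: 4216 − 414 = 3802
unboosted participants without the outcome: 529 − 104 = 425
risk, boosted participants = 414/4216 = 0.0982
risk, unboosted participants = 104/529 = 0.1966
RR = 0.0982 / 0.1966 = 0.50

RR = 0.50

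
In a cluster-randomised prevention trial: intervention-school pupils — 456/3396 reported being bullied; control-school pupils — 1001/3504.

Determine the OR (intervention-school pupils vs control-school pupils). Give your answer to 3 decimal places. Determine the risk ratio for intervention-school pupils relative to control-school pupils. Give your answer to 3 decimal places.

OR = (456 × 2503) / (2940 × 1001) = 1141368/2942940 ≈ 0.388
risk, intervention-school pupils = 456/3396 = 0.1343
risk, control-school pupils = 1001/3504 = 0.2857
RR = 0.1343 / 0.2857 = 0.470

OR = 0.388; RR = 0.470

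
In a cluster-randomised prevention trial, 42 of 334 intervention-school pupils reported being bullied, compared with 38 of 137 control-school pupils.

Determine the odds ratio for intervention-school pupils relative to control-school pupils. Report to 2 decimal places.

OR = (42 × 99) / (292 × 38) = 4158/11096 ≈ 0.37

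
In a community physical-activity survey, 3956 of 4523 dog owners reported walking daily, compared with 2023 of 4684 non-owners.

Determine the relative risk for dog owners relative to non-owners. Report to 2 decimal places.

risk, dog owners = 3956/4523 = 0.8746
risk, non-owners = 2023/4684 = 0.4319
RR = 0.8746 / 0.4319 = 2.03

2.03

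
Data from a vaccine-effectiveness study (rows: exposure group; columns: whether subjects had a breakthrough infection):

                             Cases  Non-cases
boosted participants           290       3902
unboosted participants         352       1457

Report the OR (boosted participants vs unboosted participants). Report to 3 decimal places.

0.308

odds, boosted participants = 290/3902 = 0.0743
odds, unboosted participants = 352/1457 = 0.2416
OR = 0.0743 / 0.2416 = 0.308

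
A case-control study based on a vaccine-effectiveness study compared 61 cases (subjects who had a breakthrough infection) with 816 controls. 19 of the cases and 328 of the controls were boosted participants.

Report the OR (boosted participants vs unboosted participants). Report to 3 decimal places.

OR = (19 × 488) / (328 × 42) = 9272/13776 ≈ 0.673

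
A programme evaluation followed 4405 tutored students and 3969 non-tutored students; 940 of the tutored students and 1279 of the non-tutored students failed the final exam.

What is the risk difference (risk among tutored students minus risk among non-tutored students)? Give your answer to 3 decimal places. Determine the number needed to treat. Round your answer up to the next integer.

risk, tutored students = 940/4405 = 0.2134
risk, non-tutored students = 1279/3969 = 0.3222
risk difference = 0.2134 − 0.3222 = -0.109
absolute risk difference = 0.108854
1 / 0.108854 = 9.187 → round up → 10

RD = -0.109; NNT = 10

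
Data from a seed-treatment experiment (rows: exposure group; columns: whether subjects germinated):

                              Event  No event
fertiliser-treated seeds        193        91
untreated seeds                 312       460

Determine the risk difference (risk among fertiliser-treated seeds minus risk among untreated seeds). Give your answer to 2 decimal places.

risk, fertiliser-treated seeds = 193/284 = 0.6796
risk, untreated seeds = 312/772 = 0.4041
risk difference = 0.6796 − 0.4041 = 0.28

RD = 0.28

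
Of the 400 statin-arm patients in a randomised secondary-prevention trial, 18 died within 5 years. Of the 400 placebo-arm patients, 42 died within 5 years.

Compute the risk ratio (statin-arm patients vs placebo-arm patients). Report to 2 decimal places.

risk, statin-arm patients = 18/400 = 0.04500
risk, placebo-arm patients = 42/400 = 0.10500
RR = 0.04500 / 0.10500 = 0.43

RR: 0.43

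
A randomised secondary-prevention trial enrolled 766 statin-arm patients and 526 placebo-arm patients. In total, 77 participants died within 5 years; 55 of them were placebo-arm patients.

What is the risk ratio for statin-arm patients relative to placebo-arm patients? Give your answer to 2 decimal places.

RR ≈ 0.27

statin-arm patients with the outcome: 77 − 55 = 22
statin-arm patients without the outcome: 766 − 22 = 744
placebo-arm patients without the outcome: 526 − 55 = 471
risk, statin-arm patients = 22/766 = 0.02872
risk, placebo-arm patients = 55/526 = 0.10456
RR = 0.02872 / 0.10456 = 0.27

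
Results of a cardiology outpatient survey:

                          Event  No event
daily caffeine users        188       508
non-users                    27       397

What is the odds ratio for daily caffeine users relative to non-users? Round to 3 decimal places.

OR = (188 × 397) / (508 × 27) = 74636/13716 ≈ 5.442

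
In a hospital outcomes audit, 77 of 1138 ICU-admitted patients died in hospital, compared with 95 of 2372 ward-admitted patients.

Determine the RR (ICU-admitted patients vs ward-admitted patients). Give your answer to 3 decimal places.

risk, ICU-admitted patients = 77/1138 = 0.06766
risk, ward-admitted patients = 95/2372 = 0.04005
RR = 0.06766 / 0.04005 = 1.689

1.689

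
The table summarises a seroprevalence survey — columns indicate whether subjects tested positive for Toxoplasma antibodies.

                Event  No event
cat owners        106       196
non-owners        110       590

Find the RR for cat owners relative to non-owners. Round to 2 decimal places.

risk, cat owners = 106/302 = 0.3510
risk, non-owners = 110/700 = 0.1571
RR = 0.3510 / 0.1571 = 2.23

RR = 2.23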